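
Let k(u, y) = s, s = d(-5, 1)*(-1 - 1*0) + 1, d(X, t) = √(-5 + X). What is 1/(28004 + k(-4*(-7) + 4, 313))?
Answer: 5601/156856007 + I*√10/784280035 ≈ 3.5708e-5 + 4.0321e-9*I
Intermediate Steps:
s = 1 - I*√10 (s = √(-5 - 5)*(-1 - 1*0) + 1 = √(-10)*(-1 + 0) + 1 = (I*√10)*(-1) + 1 = -I*√10 + 1 = 1 - I*√10 ≈ 1.0 - 3.1623*I)
k(u, y) = 1 - I*√10
1/(28004 + k(-4*(-7) + 4, 313)) = 1/(28004 + (1 - I*√10)) = 1/(28005 - I*√10)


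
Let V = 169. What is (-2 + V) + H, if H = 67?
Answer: 234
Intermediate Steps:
(-2 + V) + H = (-2 + 169) + 67 = 167 + 67 = 234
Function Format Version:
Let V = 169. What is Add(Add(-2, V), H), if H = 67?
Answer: 234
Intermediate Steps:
Add(Add(-2, V), H) = Add(Add(-2, 169), 67) = Add(167, 67) = 234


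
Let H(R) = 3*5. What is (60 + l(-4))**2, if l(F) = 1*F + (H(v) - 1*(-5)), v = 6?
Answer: 5776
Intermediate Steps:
H(R) = 15
l(F) = 20 + F (l(F) = 1*F + (15 - 1*(-5)) = F + (15 + 5) = F + 20 = 20 + F)
(60 + l(-4))**2 = (60 + (20 - 4))**2 = (60 + 16)**2 = 76**2 = 5776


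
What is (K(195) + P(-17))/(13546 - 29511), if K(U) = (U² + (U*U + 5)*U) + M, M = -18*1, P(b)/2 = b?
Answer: -7453823/15965 ≈ -466.89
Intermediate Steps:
P(b) = 2*b
M = -18
K(U) = -18 + U² + U*(5 + U²) (K(U) = (U² + (U*U + 5)*U) - 18 = (U² + (U² + 5)*U) - 18 = (U² + (5 + U²)*U) - 18 = (U² + U*(5 + U²)) - 18 = -18 + U² + U*(5 + U²))
(K(195) + P(-17))/(13546 - 29511) = ((-18 + 195² + 195³ + 5*195) + 2*(-17))/(13546 - 29511) = ((-18 + 38025 + 7414875 + 975) - 34)/(-15965) = (7453857 - 34)*(-1/15965) = 7453823*(-1/15965) = -7453823/15965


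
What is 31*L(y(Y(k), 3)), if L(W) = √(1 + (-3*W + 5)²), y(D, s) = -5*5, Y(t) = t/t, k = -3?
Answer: 31*√6401 ≈ 2480.2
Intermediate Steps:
Y(t) = 1
y(D, s) = -25
L(W) = √(1 + (5 - 3*W)²)
31*L(y(Y(k), 3)) = 31*√(1 + (-5 + 3*(-25))²) = 31*√(1 + (-5 - 75)²) = 31*√(1 + (-80)²) = 31*√(1 + 6400) = 31*√6401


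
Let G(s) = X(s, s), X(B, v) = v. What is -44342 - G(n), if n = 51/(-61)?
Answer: -2704811/61 ≈ -44341.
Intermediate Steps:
n = -51/61 (n = 51*(-1/61) = -51/61 ≈ -0.83607)
G(s) = s
-44342 - G(n) = -44342 - 1*(-51/61) = -44342 + 51/61 = -2704811/61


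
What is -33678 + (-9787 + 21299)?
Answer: -22166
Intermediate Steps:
-33678 + (-9787 + 21299) = -33678 + 11512 = -22166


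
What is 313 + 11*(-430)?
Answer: -4417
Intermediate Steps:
313 + 11*(-430) = 313 - 4730 = -4417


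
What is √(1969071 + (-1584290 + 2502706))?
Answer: √2887487 ≈ 1699.3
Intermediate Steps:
√(1969071 + (-1584290 + 2502706)) = √(1969071 + 918416) = √2887487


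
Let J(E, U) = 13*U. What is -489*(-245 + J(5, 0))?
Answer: 119805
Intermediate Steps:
-489*(-245 + J(5, 0)) = -489*(-245 + 13*0) = -489*(-245 + 0) = -489*(-245) = 119805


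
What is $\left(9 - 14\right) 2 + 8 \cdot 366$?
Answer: $2918$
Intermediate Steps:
$\left(9 - 14\right) 2 + 8 \cdot 366 = \left(-5\right) 2 + 2928 = -10 + 2928 = 2918$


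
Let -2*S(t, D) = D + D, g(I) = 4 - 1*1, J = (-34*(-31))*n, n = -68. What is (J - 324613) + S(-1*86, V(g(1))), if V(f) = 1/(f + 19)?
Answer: -8718271/22 ≈ -3.9629e+5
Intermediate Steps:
J = -71672 (J = -34*(-31)*(-68) = 1054*(-68) = -71672)
g(I) = 3 (g(I) = 4 - 1 = 3)
V(f) = 1/(19 + f)
S(t, D) = -D (S(t, D) = -(D + D)/2 = -D)
(J - 324613) + S(-1*86, V(g(1))) = (-71672 - 324613) - 1/(19 + 3) = -396285 - 1/22 = -8718271/22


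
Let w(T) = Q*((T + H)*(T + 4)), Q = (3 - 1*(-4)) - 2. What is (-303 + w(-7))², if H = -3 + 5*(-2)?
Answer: 9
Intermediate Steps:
H = -13 (H = -3 - 10 = -13)
Q = 5 (Q = (3 + 4) - 2 = 7 - 2 = 5)
w(T) = 5*(-13 + T)*(4 + T) (w(T) = 5*((T - 13)*(T + 4)) = 5*((-13 + T)*(4 + T)) = 5*(-13 + T)*(4 + T))
(-303 + w(-7))² = (-303 + (-260 - 45*(-7) + 5*(-7)²))² = (-303 + (-260 + 315 + 5*49))² = (-303 + (-260 + 315 + 245))² = (-303 + 300)² = (-3)² = 9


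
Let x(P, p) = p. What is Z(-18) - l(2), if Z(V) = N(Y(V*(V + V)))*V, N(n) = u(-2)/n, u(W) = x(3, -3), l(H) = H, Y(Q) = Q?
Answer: -23/12 ≈ -1.9167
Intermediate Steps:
u(W) = -3
N(n) = -3/n
Z(V) = -3/(2*V) (Z(V) = (-3*1/(V*(V + V)))*V = (-3*1/(2*V²))*V = (-3/(2*V²))*V = -3/(2*V))
Z(-18) - l(2) = -3/2/(-18) - 1*2 = -3/2*(-1/18) - 2 = 1/12 - 2 = -23/12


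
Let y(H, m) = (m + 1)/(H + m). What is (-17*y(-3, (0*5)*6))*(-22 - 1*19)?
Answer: -697/3 ≈ -232.33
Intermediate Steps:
y(H, m) = (1 + m)/(H + m)
(-17*y(-3, (0*5)*6))*(-22 - 1*19) = (-17*(1 + (0*5)*6)/(-3 + (0*5)*6))*(-22 - 1*19) = (-17*(1 + 0*6)/(-3 + 0*6))*(-22 - 19) = -17*(1 + 0)/(-3 + 0)*(-41) = -17/(-3)*(-41) = -(-17)/3*(-41) = -17*(-⅓)*(-41) = (17/3)*(-41) = -697/3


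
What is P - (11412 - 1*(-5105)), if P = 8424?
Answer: -8093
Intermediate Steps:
P - (11412 - 1*(-5105)) = 8424 - (11412 - 1*(-5105)) = 8424 - (11412 + 5105) = 8424 - 1*16517 = 8424 - 16517 = -8093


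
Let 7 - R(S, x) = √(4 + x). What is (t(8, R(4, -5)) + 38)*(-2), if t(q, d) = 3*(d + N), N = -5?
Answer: -88 + 6*I ≈ -88.0 + 6.0*I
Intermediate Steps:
R(S, x) = 7 - √(4 + x)
t(q, d) = -15 + 3*d (t(q, d) = 3*(d - 5) = 3*(-5 + d) = -15 + 3*d)
(t(8, R(4, -5)) + 38)*(-2) = ((-15 + 3*(7 - √(4 - 5))) + 38)*(-2) = ((-15 + 3*(7 - √(-1))) + 38)*(-2) = ((-15 + 3*(7 - I)) + 38)*(-2) = ((-15 + (21 - 3*I)) + 38)*(-2) = ((6 - 3*I) + 38)*(-2) = (44 - 3*I)*(-2) = -88 + 6*I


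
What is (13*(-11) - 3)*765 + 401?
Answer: -111289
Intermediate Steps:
(13*(-11) - 3)*765 + 401 = (-143 - 3)*765 + 401 = -146*765 + 401 = -111690 + 401 = -111289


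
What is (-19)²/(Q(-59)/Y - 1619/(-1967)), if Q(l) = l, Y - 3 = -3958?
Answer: 401199155/931314 ≈ 430.79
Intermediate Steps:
Y = -3955 (Y = 3 - 3958 = -3955)
(-19)²/(Q(-59)/Y - 1619/(-1967)) = (-19)²/(-59/(-3955) - 1619/(-1967)) = 361/(-59*(-1/3955) - 1619*(-1/1967)) = 361/(59/3955 + 1619/1967) = 361/(931314/1111355) = 361*(1111355/931314) = 401199155/931314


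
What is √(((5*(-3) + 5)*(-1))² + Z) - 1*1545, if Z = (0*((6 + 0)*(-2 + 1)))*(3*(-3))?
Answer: -1535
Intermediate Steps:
Z = 0 (Z = (0*(6*(-1)))*(-9) = (0*(-6))*(-9) = 0*(-9) = 0)
√(((5*(-3) + 5)*(-1))² + Z) - 1*1545 = √(((5*(-3) + 5)*(-1))² + 0) - 1*1545 = √(((-15 + 5)*(-1))² + 0) - 1545 = √((-10*(-1))² + 0) - 1545 = √(10² + 0) - 1545 = √(100 + 0) - 1545 = √100 - 1545 = 10 - 1545 = -1535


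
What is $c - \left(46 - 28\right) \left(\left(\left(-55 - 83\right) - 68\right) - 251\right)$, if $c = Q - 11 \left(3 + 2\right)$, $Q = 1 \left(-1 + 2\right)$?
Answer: $8172$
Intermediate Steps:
$Q = 1$ ($Q = 1 \cdot 1 = 1$)
$c = -54$ ($c = 1 - 11 \left(3 + 2\right) = 1 - 55 = -54$)
$c - \left(46 - 28\right) \left(\left(\left(-55 - 83\right) - 68\right) - 251\right) = -54 - \left(46 - 28\right) \left(\left(\left(-55 - 83\right) - 68\right) - 251\right) = -54 - 18 \left(\left(-138 - 68\right) - 251\right) = -54 - 18 \left(-206 - 251\right) = -54 - 18 \left(-457\right) = -54 - -8226 = -54 + 8226 = 8172$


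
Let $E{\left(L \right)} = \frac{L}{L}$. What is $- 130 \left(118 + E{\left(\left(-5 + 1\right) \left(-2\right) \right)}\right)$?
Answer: $-15470$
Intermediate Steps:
$E{\left(L \right)} = 1$
$- 130 \left(118 + E{\left(\left(-5 + 1\right) \left(-2\right) \right)}\right) = - 130 \left(118 + 1\right) = \left(-130\right) 119 = -15470$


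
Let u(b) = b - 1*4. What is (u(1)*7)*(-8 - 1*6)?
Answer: 294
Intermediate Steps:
u(b) = -4 + b (u(b) = b - 4 = -4 + b)
(u(1)*7)*(-8 - 1*6) = ((-4 + 1)*7)*(-8 - 1*6) = (-3*7)*(-8 - 6) = -21*(-14) = 294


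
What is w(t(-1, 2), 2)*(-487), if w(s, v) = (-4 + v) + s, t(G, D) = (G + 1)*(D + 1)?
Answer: 974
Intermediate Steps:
t(G, D) = (1 + D)*(1 + G) (t(G, D) = (1 + G)*(1 + D) = (1 + D)*(1 + G))
w(s, v) = -4 + s + v
w(t(-1, 2), 2)*(-487) = (-4 + (1 + 2 - 1 + 2*(-1)) + 2)*(-487) = (-4 + (1 + 2 - 1 - 2) + 2)*(-487) = (-4 + 0 + 2)*(-487) = -2*(-487) = 974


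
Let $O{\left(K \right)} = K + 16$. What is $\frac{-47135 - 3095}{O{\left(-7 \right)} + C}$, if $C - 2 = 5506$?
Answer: $- \frac{50230}{5517} \approx -9.1046$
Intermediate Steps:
$C = 5508$ ($C = 2 + 5506 = 5508$)
$O{\left(K \right)} = 16 + K$
$\frac{-47135 - 3095}{O{\left(-7 \right)} + C} = \frac{-47135 - 3095}{\left(16 - 7\right) + 5508} = - \frac{50230}{9 + 5508} = - \frac{50230}{5517}$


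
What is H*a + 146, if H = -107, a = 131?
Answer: -13871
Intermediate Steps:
H*a + 146 = -107*131 + 146 = -14017 + 146 = -13871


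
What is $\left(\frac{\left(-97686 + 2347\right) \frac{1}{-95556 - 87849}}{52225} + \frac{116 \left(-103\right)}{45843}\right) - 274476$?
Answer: $- \frac{40174102568363230741}{146366401516125} \approx -2.7448 \cdot 10^{5}$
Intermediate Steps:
$\left(\frac{\left(-97686 + 2347\right) \frac{1}{-95556 - 87849}}{52225} + \frac{116 \left(-103\right)}{45843}\right) - 274476 = \left(- \frac{95339}{-183405} \cdot \frac{1}{52225} - \frac{11948}{45843}\right) - 274476 = \left(\left(-95339\right) \left(- \frac{1}{183405}\right) \frac{1}{52225} - \frac{11948}{45843}\right) - 274476 = \left(\frac{95339}{183405} \cdot \frac{1}{52225} - \frac{11948}{45843}\right) - 274476 = \left(\frac{95339}{9578326125} - \frac{11948}{45843}\right) - 274476 = - \frac{38145823305241}{146366401516125} - 274476 = - \frac{40174102568363230741}{146366401516125}$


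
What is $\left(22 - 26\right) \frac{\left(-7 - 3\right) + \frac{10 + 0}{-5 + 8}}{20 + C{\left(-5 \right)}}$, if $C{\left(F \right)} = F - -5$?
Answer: $\frac{4}{3} \approx 1.3333$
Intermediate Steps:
$C{\left(F \right)} = 5 + F$ ($C{\left(F \right)} = F + 5 = 5 + F$)
$\left(22 - 26\right) \frac{\left(-7 - 3\right) + \frac{10 + 0}{-5 + 8}}{20 + C{\left(-5 \right)}} = \left(22 - 26\right) \frac{\left(-7 - 3\right) + \frac{10 + 0}{-5 + 8}}{20 + \left(5 - 5\right)} = - 4 \frac{\left(-7 - 3\right) + \frac{10}{3}}{20 + 0} = - 4 \frac{-10 + 10 \cdot \frac{1}{3}}{20} = - 4 \left(-10 + \frac{10}{3}\right) \frac{1}{20} = - 4 \left(\left(- \frac{20}{3}\right) \frac{1}{20}\right) = \left(-4\right) \left(- \frac{1}{3}\right) = \frac{4}{3}$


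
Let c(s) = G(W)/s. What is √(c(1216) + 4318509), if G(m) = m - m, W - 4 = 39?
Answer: √4318509 ≈ 2078.1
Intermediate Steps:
W = 43 (W = 4 + 39 = 43)
G(m) = 0
c(s) = 0 (c(s) = 0/s = 0)
√(c(1216) + 4318509) = √(0 + 4318509) = √4318509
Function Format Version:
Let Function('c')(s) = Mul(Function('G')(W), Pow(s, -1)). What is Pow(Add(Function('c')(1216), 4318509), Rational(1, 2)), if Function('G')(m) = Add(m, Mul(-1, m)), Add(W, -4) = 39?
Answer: Pow(4318509, Rational(1, 2)) ≈ 2078.1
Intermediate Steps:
W = 43 (W = Add(4, 39) = 43)
Function('G')(m) = 0
Function('c')(s) = 0 (Function('c')(s) = Mul(0, Pow(s, -1)) = 0)
Pow(Add(Function('c')(1216), 4318509), Rational(1, 2)) = Pow(Add(0, 4318509), Rational(1, 2)) = Pow(4318509, Rational(1, 2))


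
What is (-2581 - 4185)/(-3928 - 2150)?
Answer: 3383/3039 ≈ 1.1132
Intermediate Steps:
(-2581 - 4185)/(-3928 - 2150) = -6766/(-6078) = -6766*(-1/6078) = 3383/3039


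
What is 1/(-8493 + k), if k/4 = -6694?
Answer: -1/35269 ≈ -2.8354e-5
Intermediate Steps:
k = -26776 (k = 4*(-6694) = -26776)
1/(-8493 + k) = 1/(-8493 - 26776) = 1/(-35269) = -1/35269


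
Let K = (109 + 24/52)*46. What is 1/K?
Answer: 13/65458 ≈ 0.00019860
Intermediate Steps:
K = 65458/13 (K = (109 + 24*(1/52))*46 = (109 + 6/13)*46 = (1423/13)*46 = 65458/13 ≈ 5035.2)
1/K = 1/(65458/13) = 13/65458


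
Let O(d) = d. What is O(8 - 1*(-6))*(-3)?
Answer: -42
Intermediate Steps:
O(8 - 1*(-6))*(-3) = (8 - 1*(-6))*(-3) = (8 + 6)*(-3) = 14*(-3) = -42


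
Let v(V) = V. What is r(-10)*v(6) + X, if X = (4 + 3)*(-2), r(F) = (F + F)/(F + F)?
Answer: -8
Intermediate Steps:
r(F) = 1 (r(F) = (2*F)/((2*F)) = (2*F)*(1/(2*F)) = 1)
X = -14 (X = 7*(-2) = -14)
r(-10)*v(6) + X = 1*6 - 14 = 6 - 14 = -8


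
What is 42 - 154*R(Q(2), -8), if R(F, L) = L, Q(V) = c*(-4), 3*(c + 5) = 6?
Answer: 1274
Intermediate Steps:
c = -3 (c = -5 + (⅓)*6 = -5 + 2 = -3)
Q(V) = 12 (Q(V) = -3*(-4) = 12)
42 - 154*R(Q(2), -8) = 42 - 154*(-8) = 42 + 1232 = 1274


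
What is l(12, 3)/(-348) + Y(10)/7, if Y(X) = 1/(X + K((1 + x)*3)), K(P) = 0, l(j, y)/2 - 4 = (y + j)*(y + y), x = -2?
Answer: -3203/6090 ≈ -0.52594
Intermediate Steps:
l(j, y) = 8 + 4*y*(j + y) (l(j, y) = 8 + 2*((y + j)*(y + y)) = 8 + 2*((j + y)*(2*y)) = 8 + 2*(2*y*(j + y)) = 8 + 4*y*(j + y))
Y(X) = 1/X (Y(X) = 1/(X + 0) = 1/X)
l(12, 3)/(-348) + Y(10)/7 = (8 + 4*3² + 4*12*3)/(-348) + 1/(10*7) = (8 + 4*9 + 144)*(-1/348) + (⅒)*(⅐) = (8 + 36 + 144)*(-1/348) + 1/70 = 188*(-1/348) + 1/70 = -47/87 + 1/70 = -3203/6090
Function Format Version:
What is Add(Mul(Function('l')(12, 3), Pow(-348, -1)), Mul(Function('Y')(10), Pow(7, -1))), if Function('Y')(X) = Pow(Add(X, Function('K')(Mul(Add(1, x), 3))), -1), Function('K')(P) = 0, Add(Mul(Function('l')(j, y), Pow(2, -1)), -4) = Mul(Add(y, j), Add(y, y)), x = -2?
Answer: Rational(-3203, 6090) ≈ -0.52594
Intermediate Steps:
Function('l')(j, y) = Add(8, Mul(4, y, Add(j, y))) (Function('l')(j, y) = Add(8, Mul(2, Mul(Add(y, j), Add(y, y)))) = Add(8, Mul(2, Mul(Add(j, y), Mul(2, y)))) = Add(8, Mul(2, Mul(2, y, Add(j, y)))) = Add(8, Mul(4, y, Add(j, y))))
Function('Y')(X) = Pow(X, -1) (Function('Y')(X) = Pow(Add(X, 0), -1) = Pow(X, -1))
Add(Mul(Function('l')(12, 3), Pow(-348, -1)), Mul(Function('Y')(10), Pow(7, -1))) = Add(Mul(Add(8, Mul(4, Pow(3, 2)), Mul(4, 12, 3)), Pow(-348, -1)), Mul(Pow(10, -1), Pow(7, -1))) = Add(Mul(Add(8, Mul(4, 9), 144), Rational(-1, 348)), Mul(Rational(1, 10), Rational(1, 7))) = Add(Mul(Add(8, 36, 144), Rational(-1, 348)), Rational(1, 70)) = Add(Mul(188, Rational(-1, 348)), Rational(1, 70)) = Add(Rational(-47, 87), Rational(1, 70)) = Rational(-3203, 6090)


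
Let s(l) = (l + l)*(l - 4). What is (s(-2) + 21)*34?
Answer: 1530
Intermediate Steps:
s(l) = 2*l*(-4 + l) (s(l) = (2*l)*(-4 + l) = 2*l*(-4 + l))
(s(-2) + 21)*34 = (2*(-2)*(-4 - 2) + 21)*34 = (2*(-2)*(-6) + 21)*34 = (24 + 21)*34 = 45*34 = 1530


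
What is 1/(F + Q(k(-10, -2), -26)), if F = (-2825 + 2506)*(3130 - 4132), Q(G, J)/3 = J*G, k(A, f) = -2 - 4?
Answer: 1/320106 ≈ 3.1240e-6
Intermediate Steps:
k(A, f) = -6
Q(G, J) = 3*G*J (Q(G, J) = 3*(J*G) = 3*(G*J) = 3*G*J)
F = 319638 (F = -319*(-1002) = 319638)
1/(F + Q(k(-10, -2), -26)) = 1/(319638 + 3*(-6)*(-26)) = 1/(319638 + 468) = 1/320106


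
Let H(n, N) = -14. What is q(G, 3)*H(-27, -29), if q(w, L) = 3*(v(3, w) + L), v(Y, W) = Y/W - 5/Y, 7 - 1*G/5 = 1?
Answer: -301/5 ≈ -60.200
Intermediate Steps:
G = 30 (G = 35 - 5*1 = 35 - 5 = 30)
v(Y, W) = -5/Y + Y/W
q(w, L) = -5 + 3*L + 9/w (q(w, L) = 3*((-5/3 + 3/w) + L) = 3*(-5/3 + L + 3/w) = -5 + 3*L + 9/w)
q(G, 3)*H(-27, -29) = (-5 + 3*3 + 9/30)*(-14) = (-5 + 9 + 9*(1/30))*(-14) = (-5 + 9 + 3/10)*(-14) = (43/10)*(-14) = -301/5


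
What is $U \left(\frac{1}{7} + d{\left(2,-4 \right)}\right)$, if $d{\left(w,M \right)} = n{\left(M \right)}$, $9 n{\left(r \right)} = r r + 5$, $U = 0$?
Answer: $0$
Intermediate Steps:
$n{\left(r \right)} = \frac{5}{9} + \frac{r^{2}}{9}$ ($n{\left(r \right)} = \frac{r r + 5}{9} = \frac{r^{2} + 5}{9} = \frac{5 + r^{2}}{9} = \frac{5}{9} + \frac{r^{2}}{9}$)
$d{\left(w,M \right)} = \frac{5}{9} + \frac{M^{2}}{9}$
$U \left(\frac{1}{7} + d{\left(2,-4 \right)}\right) = 0 \left(\frac{1}{7} + \left(\frac{5}{9} + \frac{\left(-4\right)^{2}}{9}\right)\right) = 0 \left(\frac{1}{7} + \left(\frac{5}{9} + \frac{1}{9} \cdot 16\right)\right) = 0 \left(\frac{1}{7} + \left(\frac{5}{9} + \frac{16}{9}\right)\right) = 0 \left(\frac{1}{7} + \frac{7}{3}\right) = 0 \cdot \frac{52}{21} = 0$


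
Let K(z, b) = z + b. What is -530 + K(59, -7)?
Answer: -478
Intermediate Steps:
K(z, b) = b + z
-530 + K(59, -7) = -530 + (-7 + 59) = -530 + 52 = -478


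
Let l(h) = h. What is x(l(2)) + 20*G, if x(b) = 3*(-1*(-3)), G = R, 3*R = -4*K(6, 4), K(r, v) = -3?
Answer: 89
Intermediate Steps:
R = 4 (R = (-4*(-3))/3 = (1/3)*12 = 4)
G = 4
x(b) = 9 (x(b) = 3*3 = 9)
x(l(2)) + 20*G = 9 + 20*4 = 9 + 80 = 89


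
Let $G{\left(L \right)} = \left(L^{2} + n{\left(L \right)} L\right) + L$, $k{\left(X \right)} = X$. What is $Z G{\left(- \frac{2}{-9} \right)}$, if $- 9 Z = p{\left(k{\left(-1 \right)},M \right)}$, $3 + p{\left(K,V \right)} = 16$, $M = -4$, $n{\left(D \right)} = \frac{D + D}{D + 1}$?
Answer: $- \frac{4082}{8019} \approx -0.50904$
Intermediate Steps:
$n{\left(D \right)} = \frac{2 D}{1 + D}$
$p{\left(K,V \right)} = 13$ ($p{\left(K,V \right)} = -3 + 16 = 13$)
$Z = - \frac{13}{9}$ ($Z = \left(- \frac{1}{9}\right) 13 = - \frac{13}{9} \approx -1.4444$)
$G{\left(L \right)} = L + L^{2} + \frac{2 L^{2}}{1 + L}$ ($G{\left(L \right)} = \left(L^{2} + \frac{2 L}{1 + L} L\right) + L = \left(L^{2} + \frac{2 L^{2}}{1 + L}\right) + L = L + L^{2} + \frac{2 L^{2}}{1 + L}$)
$Z G{\left(- \frac{2}{-9} \right)} = - \frac{13 \frac{- \frac{2}{-9} \left(\left(1 - \frac{2}{-9}\right)^{2} + 2 \left(- \frac{2}{-9}\right)\right)}{1 - \frac{2}{-9}}}{9} = - \frac{13 \frac{\left(-2\right) \left(- \frac{1}{9}\right) \left(\left(1 - - \frac{2}{9}\right)^{2} + 2 \left(\left(-2\right) \left(- \frac{1}{9}\right)\right)\right)}{1 - - \frac{2}{9}}}{9} = - \frac{13 \frac{2 \left(\left(1 + \frac{2}{9}\right)^{2} + 2 \cdot \frac{2}{9}\right)}{9 \left(1 + \frac{2}{9}\right)}}{9} = - \frac{13 \frac{2 \left(\left(\frac{11}{9}\right)^{2} + \frac{4}{9}\right)}{9 \cdot \frac{11}{9}}}{9} = - \frac{13 \cdot \frac{2}{9} \cdot \frac{9}{11} \left(\frac{121}{81} + \frac{4}{9}\right)}{9} = - \frac{13 \cdot \frac{2}{9} \cdot \frac{9}{11} \cdot \frac{157}{81}}{9} = \left(- \frac{13}{9}\right) \frac{314}{891} = - \frac{4082}{8019}$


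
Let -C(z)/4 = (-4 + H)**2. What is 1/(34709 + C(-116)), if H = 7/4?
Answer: 4/138755 ≈ 2.8828e-5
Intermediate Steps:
H = 7/4 (H = 7*(1/4) = 7/4 ≈ 1.7500)
C(z) = -81/4 (C(z) = -4*(-4 + 7/4)**2 = -4*(-9/4)**2 = -4*81/16 = -81/4)
1/(34709 + C(-116)) = 1/(34709 - 81/4) = 1/(138755/4) = 4/138755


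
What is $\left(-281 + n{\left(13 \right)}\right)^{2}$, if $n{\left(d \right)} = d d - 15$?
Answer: $16129$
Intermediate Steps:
$n{\left(d \right)} = -15 + d^{2}$ ($n{\left(d \right)} = d^{2} - 15 = -15 + d^{2}$)
$\left(-281 + n{\left(13 \right)}\right)^{2} = \left(-281 - \left(15 - 13^{2}\right)\right)^{2} = \left(-281 + \left(-15 + 169\right)\right)^{2} = \left(-281 + 154\right)^{2} = \left(-127\right)^{2} = 16129$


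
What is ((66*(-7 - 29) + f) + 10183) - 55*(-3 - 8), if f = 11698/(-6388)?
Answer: 26862079/3194 ≈ 8410.2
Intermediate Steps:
f = -5849/3194 (f = 11698*(-1/6388) = -5849/3194 ≈ -1.8312)
((66*(-7 - 29) + f) + 10183) - 55*(-3 - 8) = ((66*(-7 - 29) - 5849/3194) + 10183) - 55*(-3 - 8) = ((66*(-36) - 5849/3194) + 10183) - 55*(-11) = ((-2376 - 5849/3194) + 10183) + 605 = (-7594793/3194 + 10183) + 605 = 24929709/3194 + 605 = 26862079/3194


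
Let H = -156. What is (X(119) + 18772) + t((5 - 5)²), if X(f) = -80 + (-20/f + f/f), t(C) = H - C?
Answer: 2205883/119 ≈ 18537.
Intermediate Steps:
t(C) = -156 - C
X(f) = -79 - 20/f (X(f) = -80 + (-20/f + 1) = -80 + (1 - 20/f) = -79 - 20/f)
(X(119) + 18772) + t((5 - 5)²) = ((-79 - 20/119) + 18772) + (-156 - (5 - 5)²) = ((-79 - 20*1/119) + 18772) + (-156 - 1*0²) = ((-79 - 20/119) + 18772) + (-156 - 1*0) = (-9421/119 + 18772) + (-156 + 0) = 2224447/119 - 156 = 2205883/119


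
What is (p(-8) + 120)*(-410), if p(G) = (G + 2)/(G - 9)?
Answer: -838860/17 ≈ -49345.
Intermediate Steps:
p(G) = (2 + G)/(-9 + G)
(p(-8) + 120)*(-410) = ((2 - 8)/(-9 - 8) + 120)*(-410) = (-6/(-17) + 120)*(-410) = (-1/17*(-6) + 120)*(-410) = (6/17 + 120)*(-410) = (2046/17)*(-410) = -838860/17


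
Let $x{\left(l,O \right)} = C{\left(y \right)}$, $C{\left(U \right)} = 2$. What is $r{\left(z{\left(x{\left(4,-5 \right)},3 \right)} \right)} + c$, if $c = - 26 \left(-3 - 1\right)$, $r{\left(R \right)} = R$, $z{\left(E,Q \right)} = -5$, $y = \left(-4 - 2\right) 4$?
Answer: $99$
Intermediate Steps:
$y = -24$ ($y = \left(-6\right) 4 = -24$)
$x{\left(l,O \right)} = 2$
$c = 104$ ($c = \left(-26\right) \left(-4\right) = 104$)
$r{\left(z{\left(x{\left(4,-5 \right)},3 \right)} \right)} + c = -5 + 104 = 99$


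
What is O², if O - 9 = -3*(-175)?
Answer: 285156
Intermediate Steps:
O = 534 (O = 9 - 3*(-175) = 9 + 525 = 534)
O² = 534² = 285156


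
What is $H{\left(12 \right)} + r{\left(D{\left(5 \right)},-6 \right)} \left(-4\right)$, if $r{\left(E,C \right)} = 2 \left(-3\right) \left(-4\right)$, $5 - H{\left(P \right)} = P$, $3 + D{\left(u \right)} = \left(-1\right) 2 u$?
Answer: $-103$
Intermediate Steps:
$D{\left(u \right)} = -3 - 2 u$ ($D{\left(u \right)} = -3 + \left(-1\right) 2 u = -3 - 2 u$)
$H{\left(P \right)} = 5 - P$
$r{\left(E,C \right)} = 24$ ($r{\left(E,C \right)} = \left(-6\right) \left(-4\right) = 24$)
$H{\left(12 \right)} + r{\left(D{\left(5 \right)},-6 \right)} \left(-4\right) = \left(5 - 12\right) + 24 \left(-4\right) = \left(5 - 12\right) - 96 = -7 - 96 = -103$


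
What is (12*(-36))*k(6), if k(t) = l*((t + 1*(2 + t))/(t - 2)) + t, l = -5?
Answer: 4968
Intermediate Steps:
k(t) = t - 5*(2 + 2*t)/(-2 + t) (k(t) = -5*(t + 1*(2 + t))/(t - 2) + t = -5*(t + (2 + t))/(-2 + t) + t = -5*(2 + 2*t)/(-2 + t) + t = t - 5*(2 + 2*t)/(-2 + t))
(12*(-36))*k(6) = (12*(-36))*((-10 + 6**2 - 12*6)/(-2 + 6)) = -432*(-10 + 36 - 72)/4 = -108*(-46) = -432*(-23/2) = 4968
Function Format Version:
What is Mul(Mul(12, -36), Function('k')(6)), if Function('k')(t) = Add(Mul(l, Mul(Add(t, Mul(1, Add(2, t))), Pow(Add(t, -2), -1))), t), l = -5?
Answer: 4968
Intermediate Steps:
Function('k')(t) = Add(t, Mul(-5, Pow(Add(-2, t), -1), Add(2, Mul(2, t)))) (Function('k')(t) = Add(Mul(-5, Mul(Add(t, Mul(1, Add(2, t))), Pow(Add(t, -2), -1))), t) = Add(Mul(-5, Mul(Add(t, Add(2, t)), Pow(Add(-2, t), -1))), t) = Add(Mul(-5, Mul(Add(2, Mul(2, t)), Pow(Add(-2, t), -1))), t) = Add(Mul(-5, Mul(Pow(Add(-2, t), -1), Add(2, Mul(2, t)))), t) = Add(Mul(-5, Pow(Add(-2, t), -1), Add(2, Mul(2, t))), t) = Add(t, Mul(-5, Pow(Add(-2, t), -1), Add(2, Mul(2, t)))))
Mul(Mul(12, -36), Function('k')(6)) = Mul(Mul(12, -36), Mul(Pow(Add(-2, 6), -1), Add(-10, Pow(6, 2), Mul(-12, 6)))) = Mul(-432, Mul(Pow(4, -1), Add(-10, 36, -72))) = Mul(-432, Mul(Rational(1, 4), -46)) = Mul(-432, Rational(-23, 2)) = 4968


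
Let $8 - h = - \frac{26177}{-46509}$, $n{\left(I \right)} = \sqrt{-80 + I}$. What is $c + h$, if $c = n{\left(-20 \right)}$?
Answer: $\frac{345895}{46509} + 10 i \approx 7.4372 + 10.0 i$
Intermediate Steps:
$h = \frac{345895}{46509}$ ($h = 8 - - \frac{26177}{-46509} = 8 - \left(-26177\right) \left(- \frac{1}{46509}\right) = 8 - \frac{26177}{46509} = \frac{345895}{46509} \approx 7.4372$)
$c = 10 i$ ($c = \sqrt{-80 - 20} = \sqrt{-100} = 10 i \approx 10.0 i$)
$c + h = 10 i + \frac{345895}{46509} = \frac{345895}{46509} + 10 i$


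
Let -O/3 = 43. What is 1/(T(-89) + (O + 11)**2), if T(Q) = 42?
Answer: 1/13966 ≈ 7.1602e-5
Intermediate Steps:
O = -129 (O = -3*43 = -129)
1/(T(-89) + (O + 11)**2) = 1/(42 + (-129 + 11)**2) = 1/(42 + (-118)**2) = 1/(42 + 13924) = 1/13966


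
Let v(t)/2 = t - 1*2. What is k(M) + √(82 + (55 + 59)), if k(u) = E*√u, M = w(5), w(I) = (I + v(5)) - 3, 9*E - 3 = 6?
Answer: 14 + 2*√2 ≈ 16.828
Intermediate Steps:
v(t) = -4 + 2*t (v(t) = 2*(t - 1*2) = 2*(t - 2) = 2*(-2 + t) = -4 + 2*t)
E = 1 (E = ⅓ + (⅑)*6 = ⅓ + ⅔ = 1)
w(I) = 3 + I (w(I) = (I + (-4 + 2*5)) - 3 = (I + (-4 + 10)) - 3 = (I + 6) - 3 = (6 + I) - 3 = 3 + I)
M = 8 (M = 3 + 5 = 8)
k(u) = √u (k(u) = 1*√u = √u)
k(M) + √(82 + (55 + 59)) = √8 + √(82 + (55 + 59)) = 2*√2 + √(82 + 114) = 2*√2 + √196 = 2*√2 + 14 = 14 + 2*√2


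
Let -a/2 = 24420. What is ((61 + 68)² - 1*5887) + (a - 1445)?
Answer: -39531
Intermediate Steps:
a = -48840 (a = -2*24420 = -48840)
((61 + 68)² - 1*5887) + (a - 1445) = ((61 + 68)² - 1*5887) + (-48840 - 1445) = (129² - 5887) - 50285 = (16641 - 5887) - 50285 = 10754 - 50285 = -39531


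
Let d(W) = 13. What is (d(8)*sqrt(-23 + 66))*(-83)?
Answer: -1079*sqrt(43) ≈ -7075.5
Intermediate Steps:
(d(8)*sqrt(-23 + 66))*(-83) = (13*sqrt(-23 + 66))*(-83) = (13*sqrt(43))*(-83) = -1079*sqrt(43)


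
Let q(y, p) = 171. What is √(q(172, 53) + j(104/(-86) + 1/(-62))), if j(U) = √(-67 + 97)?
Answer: √(171 + √30) ≈ 13.284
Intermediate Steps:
j(U) = √30
√(q(172, 53) + j(104/(-86) + 1/(-62))) = √(171 + √30)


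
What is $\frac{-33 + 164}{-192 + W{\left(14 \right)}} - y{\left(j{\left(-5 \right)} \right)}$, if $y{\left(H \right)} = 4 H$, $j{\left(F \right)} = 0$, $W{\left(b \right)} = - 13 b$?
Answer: $- \frac{131}{374} \approx -0.35027$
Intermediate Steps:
$\frac{-33 + 164}{-192 + W{\left(14 \right)}} - y{\left(j{\left(-5 \right)} \right)} = \frac{-33 + 164}{-192 - 182} - 4 \cdot 0 = \frac{131}{-192 - 182} - 0 = \frac{131}{-374} + 0 = 131 \left(- \frac{1}{374}\right) + 0 = - \frac{131}{374} + 0 = - \frac{131}{374}$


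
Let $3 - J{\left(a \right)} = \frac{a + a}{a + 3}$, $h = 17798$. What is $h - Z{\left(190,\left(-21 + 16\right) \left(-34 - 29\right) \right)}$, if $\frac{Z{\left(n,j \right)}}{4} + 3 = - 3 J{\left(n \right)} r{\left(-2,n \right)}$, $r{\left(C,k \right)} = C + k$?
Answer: $\frac{3886274}{193} \approx 20136.0$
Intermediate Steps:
$J{\left(a \right)} = 3 - \frac{2 a}{3 + a}$ ($J{\left(a \right)} = 3 - \frac{a + a}{a + 3} = 3 - \frac{2 a}{3 + a}$)
$Z{\left(n,j \right)} = -12 - \frac{12 \left(-2 + n\right) \left(9 + n\right)}{3 + n}$ ($Z{\left(n,j \right)} = -12 + 4 - 3 \frac{9 + n}{3 + n} \left(-2 + n\right) = -12 + 4 - \frac{3 \left(9 + n\right)}{3 + n} \left(-2 + n\right) = -12 + 4 \left(- \frac{3 \left(-2 + n\right) \left(9 + n\right)}{3 + n}\right) = -12 - \frac{12 \left(-2 + n\right) \left(9 + n\right)}{3 + n}$)
$h - Z{\left(190,\left(-21 + 16\right) \left(-34 - 29\right) \right)} = 17798 - \frac{12 \left(15 - 190^{2} - 1520\right)}{3 + 190} = 17798 - \frac{12 \left(15 - 36100 - 1520\right)}{193} = 17798 - 12 \cdot \frac{1}{193} \left(15 - 36100 - 1520\right) = 17798 - 12 \cdot \frac{1}{193} \left(-37605\right) = 17798 - - \frac{451260}{193} = 17798 + \frac{451260}{193} = \frac{3886274}{193}$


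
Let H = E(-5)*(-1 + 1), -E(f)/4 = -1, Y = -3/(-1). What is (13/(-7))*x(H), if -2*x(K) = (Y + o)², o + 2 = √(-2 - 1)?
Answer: -13/7 + 13*I*√3/7 ≈ -1.8571 + 3.2167*I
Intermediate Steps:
Y = 3 (Y = -3*(-1) = 3)
E(f) = 4 (E(f) = -4*(-1) = 4)
o = -2 + I*√3 (o = -2 + √(-2 - 1) = -2 + √(-3) = -2 + I*√3 ≈ -2.0 + 1.732*I)
H = 0 (H = 4*(-1 + 1) = 4*0 = 0)
x(K) = -(1 + I*√3)²/2 (x(K) = -(3 + (-2 + I*√3))²/2 = -(1 + I*√3)²/2)
(13/(-7))*x(H) = (13/(-7))*(1 - I*√3) = (13*(-⅐))*(1 - I*√3) = -13*(1 - I*√3)/7 = -13/7 + 13*I*√3/7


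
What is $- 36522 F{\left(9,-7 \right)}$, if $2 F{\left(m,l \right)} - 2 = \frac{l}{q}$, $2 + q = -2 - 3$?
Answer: $-54783$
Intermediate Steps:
$q = -7$ ($q = -2 - 5 = -7$)
$F{\left(m,l \right)} = 1 - \frac{l}{14}$ ($F{\left(m,l \right)} = 1 + \frac{l \frac{1}{-7}}{2} = 1 + \frac{l \left(- \frac{1}{7}\right)}{2} = 1 + \frac{\left(- \frac{1}{7}\right) l}{2} = 1 - \frac{l}{14}$)
$- 36522 F{\left(9,-7 \right)} = - 36522 \left(1 - - \frac{1}{2}\right) = - 36522 \left(1 + \frac{1}{2}\right) = \left(-36522\right) \frac{3}{2} = -54783$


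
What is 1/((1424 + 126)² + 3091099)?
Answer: 1/5493599 ≈ 1.8203e-7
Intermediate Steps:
1/((1424 + 126)² + 3091099) = 1/(1550² + 3091099) = 1/(2402500 + 3091099) = 1/5493599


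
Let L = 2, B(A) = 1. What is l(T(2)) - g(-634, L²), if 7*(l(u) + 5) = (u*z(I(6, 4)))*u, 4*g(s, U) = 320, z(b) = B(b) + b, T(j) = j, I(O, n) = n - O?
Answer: -599/7 ≈ -85.571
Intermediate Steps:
z(b) = 1 + b
g(s, U) = 80 (g(s, U) = (¼)*320 = 80)
l(u) = -5 - u²/7 (l(u) = -5 + ((u*(1 + (4 - 1*6)))*u)/7 = -5 + ((u*(1 + (4 - 6)))*u)/7 = -5 + ((u*(1 - 2))*u)/7 = -5 + ((u*(-1))*u)/7 = -5 + ((-u)*u)/7 = -5 + (-u²)/7 = -5 - u²/7)
l(T(2)) - g(-634, L²) = (-5 - ⅐*2²) - 1*80 = (-5 - ⅐*4) - 80 = (-5 - 4/7) - 80 = -39/7 - 80 = -599/7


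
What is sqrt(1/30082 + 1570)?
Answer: sqrt(8406715898)/2314 ≈ 39.623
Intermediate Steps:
sqrt(1/30082 + 1570) = sqrt(47228741/30082) = sqrt(8406715898)/2314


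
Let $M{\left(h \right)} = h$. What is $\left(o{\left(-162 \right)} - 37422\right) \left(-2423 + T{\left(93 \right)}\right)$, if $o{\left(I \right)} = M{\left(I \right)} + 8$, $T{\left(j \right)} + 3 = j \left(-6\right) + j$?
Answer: $108632216$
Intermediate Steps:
$T{\left(j \right)} = -3 - 5 j$ ($T{\left(j \right)} = -3 + \left(j \left(-6\right) + j\right) = -3 + \left(- 6 j + j\right) = -3 - 5 j$)
$o{\left(I \right)} = 8 + I$ ($o{\left(I \right)} = I + 8 = 8 + I$)
$\left(o{\left(-162 \right)} - 37422\right) \left(-2423 + T{\left(93 \right)}\right) = \left(\left(8 - 162\right) - 37422\right) \left(-2423 - 468\right) = \left(-154 - 37422\right) \left(-2423 - 468\right) = - 37576 \left(-2423 - 468\right) = \left(-37576\right) \left(-2891\right) = 108632216$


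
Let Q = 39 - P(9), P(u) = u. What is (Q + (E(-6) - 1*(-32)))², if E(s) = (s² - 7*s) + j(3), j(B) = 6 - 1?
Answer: 21025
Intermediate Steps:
j(B) = 5
E(s) = 5 + s² - 7*s (E(s) = (s² - 7*s) + 5 = 5 + s² - 7*s)
Q = 30 (Q = 39 - 1*9 = 39 - 9 = 30)
(Q + (E(-6) - 1*(-32)))² = (30 + ((5 + (-6)² - 7*(-6)) - 1*(-32)))² = (30 + ((5 + 36 + 42) + 32))² = (30 + (83 + 32))² = (30 + 115)² = 145² = 21025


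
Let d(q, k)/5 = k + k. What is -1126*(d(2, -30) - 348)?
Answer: 729648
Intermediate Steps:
d(q, k) = 10*k (d(q, k) = 5*(k + k) = 5*(2*k) = 10*k)
-1126*(d(2, -30) - 348) = -1126*(10*(-30) - 348) = -1126*(-300 - 348) = -1126*(-648) = 729648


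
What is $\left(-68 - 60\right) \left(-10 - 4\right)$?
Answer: $1792$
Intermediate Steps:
$\left(-68 - 60\right) \left(-10 - 4\right) = \left(-128\right) \left(-14\right) = 1792$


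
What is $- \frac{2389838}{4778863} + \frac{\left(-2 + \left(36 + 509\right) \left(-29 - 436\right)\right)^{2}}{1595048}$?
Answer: $\frac{306919831883495703}{7622515870424} \approx 40265.0$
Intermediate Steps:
$- \frac{2389838}{4778863} + \frac{\left(-2 + \left(36 + 509\right) \left(-29 - 436\right)\right)^{2}}{1595048} = \left(-2389838\right) \frac{1}{4778863} + \left(-2 + 545 \left(-465\right)\right)^{2} \cdot \frac{1}{1595048} = - \frac{2389838}{4778863} + \left(-2 - 253425\right)^{2} \cdot \frac{1}{1595048} = - \frac{2389838}{4778863} + \left(-253427\right)^{2} \cdot \frac{1}{1595048} = - \frac{2389838}{4778863} + 64225244329 \cdot \frac{1}{1595048} = - \frac{2389838}{4778863} + \frac{64225244329}{1595048} = \frac{306919831883495703}{7622515870424}$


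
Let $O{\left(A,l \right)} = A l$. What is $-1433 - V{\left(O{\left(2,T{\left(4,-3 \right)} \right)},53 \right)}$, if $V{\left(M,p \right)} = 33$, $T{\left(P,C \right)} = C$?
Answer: $-1466$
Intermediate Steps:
$-1433 - V{\left(O{\left(2,T{\left(4,-3 \right)} \right)},53 \right)} = -1433 - 33 = -1466$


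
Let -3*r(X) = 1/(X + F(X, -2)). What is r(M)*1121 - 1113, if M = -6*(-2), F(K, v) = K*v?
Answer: -38947/36 ≈ -1081.9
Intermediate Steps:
M = 12
r(X) = 1/(3*X) (r(X) = -1/(3*(X + X*(-2))) = -1/(3*(X - 2*X)) = -(-1/X)/3 = -(-1)/(3*X) = 1/(3*X))
r(M)*1121 - 1113 = ((⅓)/12)*1121 - 1113 = ((⅓)*(1/12))*1121 - 1113 = (1/36)*1121 - 1113 = 1121/36 - 1113 = -38947/36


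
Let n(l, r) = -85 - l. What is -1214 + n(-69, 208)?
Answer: -1230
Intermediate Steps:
-1214 + n(-69, 208) = -1214 + (-85 - 1*(-69)) = -1214 + (-85 + 69) = -1214 - 16 = -1230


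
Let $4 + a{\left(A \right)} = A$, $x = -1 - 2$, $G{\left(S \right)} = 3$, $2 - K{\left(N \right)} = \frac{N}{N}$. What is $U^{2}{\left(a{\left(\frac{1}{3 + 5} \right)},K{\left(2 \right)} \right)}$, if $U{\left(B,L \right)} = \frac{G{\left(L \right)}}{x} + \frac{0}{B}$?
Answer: $1$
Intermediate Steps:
$K{\left(N \right)} = 1$ ($K{\left(N \right)} = 2 - \frac{N}{N} = 2 - 1 = 1$)
$x = -3$
$a{\left(A \right)} = -4 + A$
$U{\left(B,L \right)} = -1$ ($U{\left(B,L \right)} = \frac{3}{-3} + \frac{0}{B} = 3 \left(- \frac{1}{3}\right) + 0 = -1 + 0 = -1$)
$U^{2}{\left(a{\left(\frac{1}{3 + 5} \right)},K{\left(2 \right)} \right)} = \left(-1\right)^{2} = 1$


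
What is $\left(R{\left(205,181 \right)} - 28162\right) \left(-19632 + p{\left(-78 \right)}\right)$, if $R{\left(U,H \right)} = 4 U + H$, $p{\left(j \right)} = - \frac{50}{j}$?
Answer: $\frac{20795086303}{39} \approx 5.3321 \cdot 10^{8}$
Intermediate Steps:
$R{\left(U,H \right)} = H + 4 U$
$\left(R{\left(205,181 \right)} - 28162\right) \left(-19632 + p{\left(-78 \right)}\right) = \left(\left(181 + 4 \cdot 205\right) - 28162\right) \left(-19632 - \frac{50}{-78}\right) = \left(\left(181 + 820\right) - 28162\right) \left(-19632 - - \frac{25}{39}\right) = \left(1001 - 28162\right) \left(-19632 + \frac{25}{39}\right) = \left(-27161\right) \left(- \frac{765623}{39}\right) = \frac{20795086303}{39}$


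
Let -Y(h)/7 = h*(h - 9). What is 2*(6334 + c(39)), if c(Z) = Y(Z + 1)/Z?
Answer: 476692/39 ≈ 12223.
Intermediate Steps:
Y(h) = -7*h*(-9 + h) (Y(h) = -7*h*(h - 9) = -7*h*(-9 + h))
c(Z) = 7*(1 + Z)*(8 - Z)/Z (c(Z) = (7*(Z + 1)*(9 - (Z + 1)))/Z = (7*(1 + Z)*(9 - (1 + Z)))/Z = (7*(1 + Z)*(9 + (-1 - Z)))/Z = (7*(1 + Z)*(8 - Z))/Z = 7*(1 + Z)*(8 - Z)/Z)
2*(6334 + c(39)) = 2*(6334 + (49 - 7*39 + 56/39)) = 2*(6334 + (49 - 273 + 56*(1/39))) = 2*(6334 + (49 - 273 + 56/39)) = 2*(6334 - 8680/39) = 2*(238346/39) = 476692/39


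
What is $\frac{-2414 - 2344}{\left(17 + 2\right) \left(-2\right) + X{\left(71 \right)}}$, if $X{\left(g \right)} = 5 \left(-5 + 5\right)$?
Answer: $\frac{2379}{19} \approx 125.21$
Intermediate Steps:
$X{\left(g \right)} = 0$ ($X{\left(g \right)} = 5 \cdot 0 = 0$)
$\frac{-2414 - 2344}{\left(17 + 2\right) \left(-2\right) + X{\left(71 \right)}} = \frac{-2414 - 2344}{\left(17 + 2\right) \left(-2\right) + 0} = - \frac{4758}{19 \left(-2\right) + 0} = - \frac{4758}{-38 + 0} = - \frac{4758}{-38} = \left(-4758\right) \left(- \frac{1}{38}\right) = \frac{2379}{19}$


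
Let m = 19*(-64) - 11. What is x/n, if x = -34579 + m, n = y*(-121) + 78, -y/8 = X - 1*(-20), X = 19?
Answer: -17903/18915 ≈ -0.94650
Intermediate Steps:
y = -312 (y = -8*(19 - 1*(-20)) = -8*(19 + 20) = -8*39 = -312)
m = -1227 (m = -1216 - 11 = -1227)
n = 37830 (n = -312*(-121) + 78 = 37752 + 78 = 37830)
x = -35806 (x = -34579 - 1227 = -35806)
x/n = -35806/37830 = -35806*1/37830 = -17903/18915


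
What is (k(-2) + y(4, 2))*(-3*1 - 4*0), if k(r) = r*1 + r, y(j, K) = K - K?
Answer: 12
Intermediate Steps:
y(j, K) = 0
k(r) = 2*r (k(r) = r + r = 2*r)
(k(-2) + y(4, 2))*(-3*1 - 4*0) = (2*(-2) + 0)*(-3*1 - 4*0) = (-4 + 0)*(-3 + 0) = -4*(-3) = 12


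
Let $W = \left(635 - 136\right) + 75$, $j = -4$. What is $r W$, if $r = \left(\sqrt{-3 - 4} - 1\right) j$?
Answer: $2296 - 2296 i \sqrt{7} \approx 2296.0 - 6074.6 i$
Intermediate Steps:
$W = 574$ ($W = 499 + 75 = 574$)
$r = 4 - 4 i \sqrt{7}$ ($r = \left(\sqrt{-3 - 4} - 1\right) \left(-4\right) = \left(\sqrt{-7} - 1\right) \left(-4\right) = \left(i \sqrt{7} - 1\right) \left(-4\right) = \left(-1 + i \sqrt{7}\right) \left(-4\right) = 4 - 4 i \sqrt{7} \approx 4.0 - 10.583 i$)
$r W = \left(4 - 4 i \sqrt{7}\right) 574 = 2296 - 2296 i \sqrt{7}$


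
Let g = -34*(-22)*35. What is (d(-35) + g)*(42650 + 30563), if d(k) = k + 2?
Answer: 1914300311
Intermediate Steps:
d(k) = 2 + k
g = 26180 (g = 748*35 = 26180)
(d(-35) + g)*(42650 + 30563) = ((2 - 35) + 26180)*(42650 + 30563) = (-33 + 26180)*73213 = 26147*73213 = 1914300311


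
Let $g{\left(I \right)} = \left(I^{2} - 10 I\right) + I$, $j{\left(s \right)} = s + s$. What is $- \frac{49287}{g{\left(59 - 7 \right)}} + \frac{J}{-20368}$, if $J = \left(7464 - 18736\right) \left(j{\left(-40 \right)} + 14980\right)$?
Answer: $\frac{23408661449}{2846428} \approx 8223.9$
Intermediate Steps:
$j{\left(s \right)} = 2 s$
$g{\left(I \right)} = I^{2} - 9 I$
$J = -167952800$ ($J = \left(7464 - 18736\right) \left(2 \left(-40\right) + 14980\right) = - 11272 \left(-80 + 14980\right) = \left(-11272\right) 14900 = -167952800$)
$- \frac{49287}{g{\left(59 - 7 \right)}} + \frac{J}{-20368} = - \frac{49287}{\left(59 - 7\right) \left(-9 + \left(59 - 7\right)\right)} - \frac{167952800}{-20368} = - \frac{49287}{52 \left(-9 + 52\right)} - - \frac{10497050}{1273} = - \frac{49287}{52 \cdot 43} + \frac{10497050}{1273} = - \frac{49287}{2236} + \frac{10497050}{1273} = \frac{23408661449}{2846428}$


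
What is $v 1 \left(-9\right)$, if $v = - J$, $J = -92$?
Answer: $-828$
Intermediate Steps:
$v = 92$ ($v = \left(-1\right) \left(-92\right) = 92$)
$v 1 \left(-9\right) = 92 \cdot 1 \left(-9\right) = 92 \left(-9\right) = -828$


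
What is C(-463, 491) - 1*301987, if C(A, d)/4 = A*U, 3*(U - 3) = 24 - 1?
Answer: -965225/3 ≈ -3.2174e+5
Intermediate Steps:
U = 32/3 (U = 3 + (24 - 1)/3 = 3 + (1/3)*23 = 3 + 23/3 = 32/3 ≈ 10.667)
C(A, d) = 128*A/3 (C(A, d) = 4*(A*(32/3)) = 4*(32*A/3) = 128*A/3)
C(-463, 491) - 1*301987 = (128/3)*(-463) - 1*301987 = -59264/3 - 301987 = -965225/3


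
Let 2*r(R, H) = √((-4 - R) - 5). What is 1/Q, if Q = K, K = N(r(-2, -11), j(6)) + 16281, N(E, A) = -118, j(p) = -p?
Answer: 1/16163 ≈ 6.1870e-5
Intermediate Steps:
r(R, H) = √(-9 - R)/2 (r(R, H) = √((-4 - R) - 5)/2 = √(-9 - R)/2)
K = 16163 (K = -118 + 16281 = 16163)
Q = 16163
1/Q = 1/16163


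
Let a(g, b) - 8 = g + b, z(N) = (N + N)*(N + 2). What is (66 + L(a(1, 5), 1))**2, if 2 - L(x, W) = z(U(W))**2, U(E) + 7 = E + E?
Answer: 692224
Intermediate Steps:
U(E) = -7 + 2*E (U(E) = -7 + (E + E) = -7 + 2*E)
z(N) = 2*N*(2 + N) (z(N) = (2*N)*(2 + N) = 2*N*(2 + N))
a(g, b) = 8 + b + g (a(g, b) = 8 + (g + b) = 8 + (b + g) = 8 + b + g)
L(x, W) = 2 - 4*(-7 + 2*W)**2*(-5 + 2*W)**2 (L(x, W) = 2 - (2*(-7 + 2*W)*(2 + (-7 + 2*W)))**2 = 2 - (2*(-7 + 2*W)*(-5 + 2*W))**2 = 2 - 4*(-7 + 2*W)**2*(-5 + 2*W)**2)
(66 + L(a(1, 5), 1))**2 = (66 + (2 - 4*(-7 + 2*1)**2*(-5 + 2*1)**2))**2 = (66 + (2 - 4*(-7 + 2)**2*(-5 + 2)**2))**2 = (66 + (2 - 4*(-5)**2*(-3)**2))**2 = (66 + (2 - 4*25*9))**2 = (66 + (2 - 900))**2 = (66 - 898)**2 = (-832)**2 = 692224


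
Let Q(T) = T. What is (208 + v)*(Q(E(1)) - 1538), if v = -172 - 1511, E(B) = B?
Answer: 2267075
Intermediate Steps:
v = -1683
(208 + v)*(Q(E(1)) - 1538) = (208 - 1683)*(1 - 1538) = -1475*(-1537) = 2267075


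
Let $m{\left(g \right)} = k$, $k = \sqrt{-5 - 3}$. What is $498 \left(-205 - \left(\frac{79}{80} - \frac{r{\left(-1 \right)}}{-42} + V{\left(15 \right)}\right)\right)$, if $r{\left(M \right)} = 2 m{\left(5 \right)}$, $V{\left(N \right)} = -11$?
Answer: $- \frac{3884151}{40} - \frac{332 i \sqrt{2}}{7} \approx -97104.0 - 67.074 i$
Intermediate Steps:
$k = 2 i \sqrt{2}$ ($k = \sqrt{-8} = 2 i \sqrt{2} \approx 2.8284 i$)
$m{\left(g \right)} = 2 i \sqrt{2}$
$r{\left(M \right)} = 4 i \sqrt{2}$ ($r{\left(M \right)} = 2 \cdot 2 i \sqrt{2} = 4 i \sqrt{2}$)
$498 \left(-205 - \left(\frac{79}{80} - \frac{r{\left(-1 \right)}}{-42} + V{\left(15 \right)}\right)\right) = 498 \left(-205 + \left(\left(- \frac{79}{80} + \frac{4 i \sqrt{2}}{-42}\right) - -11\right)\right) = 498 \left(-205 + \left(\left(\left(-79\right) \frac{1}{80} + 4 i \sqrt{2} \left(- \frac{1}{42}\right)\right) + 11\right)\right) = 498 \left(-205 + \left(\left(- \frac{79}{80} - \frac{2 i \sqrt{2}}{21}\right) + 11\right)\right) = 498 \left(-205 + \left(\frac{801}{80} - \frac{2 i \sqrt{2}}{21}\right)\right) = 498 \left(- \frac{15599}{80} - \frac{2 i \sqrt{2}}{21}\right) = - \frac{3884151}{40} - \frac{332 i \sqrt{2}}{7}$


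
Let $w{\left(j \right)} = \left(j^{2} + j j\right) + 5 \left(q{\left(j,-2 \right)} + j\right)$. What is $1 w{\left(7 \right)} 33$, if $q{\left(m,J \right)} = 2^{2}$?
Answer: $5049$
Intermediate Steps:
$q{\left(m,J \right)} = 4$
$w{\left(j \right)} = 20 + 2 j^{2} + 5 j$ ($w{\left(j \right)} = \left(j^{2} + j j\right) + 5 \left(4 + j\right) = \left(j^{2} + j^{2}\right) + \left(20 + 5 j\right) = 2 j^{2} + \left(20 + 5 j\right) = 20 + 2 j^{2} + 5 j$)
$1 w{\left(7 \right)} 33 = 1 \left(20 + 2 \cdot 7^{2} + 5 \cdot 7\right) 33 = 1 \left(20 + 2 \cdot 49 + 35\right) 33 = 1 \left(20 + 98 + 35\right) 33 = 1 \cdot 153 \cdot 33 = 153 \cdot 33 = 5049$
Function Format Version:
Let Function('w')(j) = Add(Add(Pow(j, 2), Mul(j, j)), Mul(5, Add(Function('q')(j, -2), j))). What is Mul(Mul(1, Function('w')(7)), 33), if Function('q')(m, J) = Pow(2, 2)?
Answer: 5049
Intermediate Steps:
Function('q')(m, J) = 4
Function('w')(j) = Add(20, Mul(2, Pow(j, 2)), Mul(5, j)) (Function('w')(j) = Add(Add(Pow(j, 2), Mul(j, j)), Mul(5, Add(4, j))) = Add(Add(Pow(j, 2), Pow(j, 2)), Add(20, Mul(5, j))) = Add(Mul(2, Pow(j, 2)), Add(20, Mul(5, j))) = Add(20, Mul(2, Pow(j, 2)), Mul(5, j)))
Mul(Mul(1, Function('w')(7)), 33) = Mul(Mul(1, Add(20, Mul(2, Pow(7, 2)), Mul(5, 7))), 33) = Mul(Mul(1, Add(20, Mul(2, 49), 35)), 33) = Mul(Mul(1, Add(20, 98, 35)), 33) = Mul(Mul(1, 153), 33) = Mul(153, 33) = 5049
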